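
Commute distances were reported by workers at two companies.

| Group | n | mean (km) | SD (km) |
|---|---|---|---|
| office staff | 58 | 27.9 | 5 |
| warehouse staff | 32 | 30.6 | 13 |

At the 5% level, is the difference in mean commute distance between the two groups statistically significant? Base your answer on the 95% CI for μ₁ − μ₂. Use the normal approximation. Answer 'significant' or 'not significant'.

not significant

SE₁ = s₁/√n₁ = 5/√58 = 0.6565; SE₂ = 13/√32 = 2.2981.
Independent samples, unequal variances: SE_diff = √(SE₁² + SE₂²) = √(0.43099225 + 5.28126361) = 2.3900.
z* = 1.960, so margin of error = 1.960 × 2.3900 = 4.6844.
Difference in means = 27.9 − 30.6 = -2.7000.
-2.7000 ± 4.6844 → (-7.3844, 1.9844).
The interval (-7.3844, 1.9844) contains 0, so the difference is not significant.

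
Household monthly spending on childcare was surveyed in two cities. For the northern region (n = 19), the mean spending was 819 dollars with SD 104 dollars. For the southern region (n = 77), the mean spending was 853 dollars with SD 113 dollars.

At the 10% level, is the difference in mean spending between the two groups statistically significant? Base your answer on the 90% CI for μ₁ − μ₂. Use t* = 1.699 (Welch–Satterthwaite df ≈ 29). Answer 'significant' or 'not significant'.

not significant

Per-group SEs: s₁/√n₁ = 104/√19 = 23.8592, s₂/√n₂ = 113/√77 = 12.8775.
Unpooled SE of the difference: √(569.26142464 + 165.83000625) = 27.1126.
Margin of error = t* · SE = 1.699 × 27.1126 = 46.0643.
x̄₁ − x̄₂ = 819 − 853 = -34.0000.
CI: -34.0000 ± 46.0643 = (-80.0643, 12.0643).
The interval (-80.0643, 12.0643) contains 0, so the difference is not significant.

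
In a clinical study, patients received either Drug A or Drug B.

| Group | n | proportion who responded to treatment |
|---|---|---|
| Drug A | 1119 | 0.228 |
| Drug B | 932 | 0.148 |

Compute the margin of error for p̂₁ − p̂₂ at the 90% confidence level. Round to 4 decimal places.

0.0281

Each SE is √(p̂(1−p̂)/n): √(0.2280·0.7720/1119) = 0.01254 and √(0.1480·0.8520/932) = 0.01163.
SE(p̂₁ − p̂₂) = √(SE₁² + SE₂²) = √(0.0001572516 + 0.0001352569) = 0.01710, since the two samples are independent.
At 90% confidence z* = 1.645; margin = 1.645 × 0.01710 = 0.02813.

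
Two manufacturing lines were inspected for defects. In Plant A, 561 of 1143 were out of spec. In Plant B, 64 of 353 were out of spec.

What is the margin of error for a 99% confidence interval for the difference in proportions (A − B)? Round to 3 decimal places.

First, p̂₁ = 561/1143 = 0.4908; p̂₂ = 64/353 = 0.1813.
The two standard errors are √(0.4908×0.5092/1143) = 0.01479 and √(0.1813×0.8187/353) = 0.02051.
Because the samples are independent, SE_diff = √(0.01479² + 0.02051²) = 0.02529.
Using z* = 2.576 for 99%, ME = 2.576 × 0.02529 = 0.06515.

0.065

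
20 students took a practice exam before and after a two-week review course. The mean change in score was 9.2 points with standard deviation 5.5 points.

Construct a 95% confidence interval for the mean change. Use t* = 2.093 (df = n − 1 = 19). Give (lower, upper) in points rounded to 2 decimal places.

This is a matched-pairs design, so SE = s_d/√n = 5.5/√20 = 1.2298.
Margin = 2.093 × 1.2298 = 2.5740; the interval is 9.2 ± 2.5740 = (6.63, 11.77).

(6.63, 11.77)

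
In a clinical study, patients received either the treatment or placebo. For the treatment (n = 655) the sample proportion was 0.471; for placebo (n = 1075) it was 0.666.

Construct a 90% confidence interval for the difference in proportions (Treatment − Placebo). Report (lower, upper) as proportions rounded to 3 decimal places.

(-0.235, -0.155)

The two standard errors are √(0.4710×0.5290/655) = 0.01950 and √(0.6660×0.3340/1075) = 0.01438.
Because the samples are independent, SE_diff = √(0.01950² + 0.01438²) = 0.02423.
Using z* = 1.645 for 90%, ME = 1.645 × 0.02423 = 0.03986.
p̂₁ − p̂₂ = -0.1950; interval -0.1950 ± 0.03986 gives (-0.235, -0.155).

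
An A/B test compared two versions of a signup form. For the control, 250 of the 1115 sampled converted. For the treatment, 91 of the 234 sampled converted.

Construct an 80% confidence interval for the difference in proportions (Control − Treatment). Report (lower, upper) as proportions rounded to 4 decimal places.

First, p̂₁ = 250/1115 = 0.2242; p̂₂ = 91/234 = 0.3889.
The two standard errors are √(0.2242×0.7758/1115) = 0.01249 and √(0.3889×0.6111/234) = 0.03187.
Because the samples are independent, SE_diff = √(0.01249² + 0.03187²) = 0.03423.
Using z* = 1.282 for 80%, ME = 1.282 × 0.03423 = 0.04388.
p̂₁ − p̂₂ = -0.1647; interval -0.1647 ± 0.04388 gives (-0.2086, -0.1208).

(-0.2086, -0.1208)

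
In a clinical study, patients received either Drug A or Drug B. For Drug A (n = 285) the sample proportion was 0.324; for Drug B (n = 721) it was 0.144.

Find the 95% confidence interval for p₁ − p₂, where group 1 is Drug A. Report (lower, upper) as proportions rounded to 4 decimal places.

Each SE is √(p̂(1−p̂)/n): √(0.3240·0.6760/285) = 0.02772 and √(0.1440·0.8560/721) = 0.01308.
SE(p̂₁ − p̂₂) = √(SE₁² + SE₂²) = √(0.0007683984 + 0.0001710864) = 0.03065, since the two samples are independent.
At 95% confidence z* = 1.960; margin = 1.960 × 0.03065 = 0.06007.
The difference is 0.3240 − 0.1440 = 0.1800, so the interval is 0.1800 ± 0.06007 = (0.1199, 0.2401).

(0.1199, 0.2401)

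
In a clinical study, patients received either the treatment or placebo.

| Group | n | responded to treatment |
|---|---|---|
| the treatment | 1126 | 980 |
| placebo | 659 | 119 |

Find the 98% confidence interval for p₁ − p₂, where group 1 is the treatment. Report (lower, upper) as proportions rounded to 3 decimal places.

First, p̂₁ = 980/1126 = 0.8703; p̂₂ = 119/659 = 0.1806.
The two standard errors are √(0.8703×0.1297/1126) = 0.01001 and √(0.1806×0.8194/659) = 0.01499.
Because the samples are independent, SE_diff = √(0.01001² + 0.01499²) = 0.01802.
Using z* = 2.326 for 98%, ME = 2.326 × 0.01802 = 0.04191.
p̂₁ − p̂₂ = 0.6897; interval 0.6897 ± 0.04191 gives (0.648, 0.732).

(0.648, 0.732)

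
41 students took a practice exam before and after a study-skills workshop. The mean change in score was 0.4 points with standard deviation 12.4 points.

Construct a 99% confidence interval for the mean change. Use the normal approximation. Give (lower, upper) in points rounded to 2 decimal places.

(-4.59, 5.39)

This is a matched-pairs design, so SE = s_d/√n = 12.4/√41 = 1.9366.
Margin = 2.576 × 1.9366 = 4.9887; the interval is 0.4 ± 4.9887 = (-4.59, 5.39).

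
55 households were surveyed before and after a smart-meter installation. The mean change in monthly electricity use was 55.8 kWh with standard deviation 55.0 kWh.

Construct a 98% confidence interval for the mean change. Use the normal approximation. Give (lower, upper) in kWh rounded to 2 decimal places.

(38.55, 73.05)

This is a matched-pairs design, so SE = s_d/√n = 55.0/√55 = 7.4162.
Margin = 2.326 × 7.4162 = 17.2501; the interval is 55.8 ± 17.2501 = (38.55, 73.05).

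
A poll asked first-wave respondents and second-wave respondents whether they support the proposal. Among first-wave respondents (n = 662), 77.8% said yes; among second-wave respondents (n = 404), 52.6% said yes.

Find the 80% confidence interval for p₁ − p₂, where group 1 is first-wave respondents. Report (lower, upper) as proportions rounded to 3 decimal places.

(0.214, 0.290)

The two standard errors are √(0.7780×0.2220/662) = 0.01615 and √(0.5260×0.4740/404) = 0.02484.
Because the samples are independent, SE_diff = √(0.01615² + 0.02484²) = 0.02963.
Using z* = 1.282 for 80%, ME = 1.282 × 0.02963 = 0.03799.
p̂₁ − p̂₂ = 0.2520; interval 0.2520 ± 0.03799 gives (0.214, 0.290).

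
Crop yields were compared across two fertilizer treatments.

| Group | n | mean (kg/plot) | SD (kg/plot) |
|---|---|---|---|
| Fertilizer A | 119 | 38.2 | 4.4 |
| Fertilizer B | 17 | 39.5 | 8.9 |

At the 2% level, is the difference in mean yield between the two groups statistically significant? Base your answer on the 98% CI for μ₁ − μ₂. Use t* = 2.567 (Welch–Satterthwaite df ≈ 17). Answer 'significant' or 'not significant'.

not significant

Standard errors of each mean: 4.4/√119 = 0.4033 and 8.9/√17 = 2.1586.
SE(x̄₁ − x̄₂) = √(0.4033² + 2.1586²) = 2.1960 for independent samples with unequal variances.
With t* = 2.567, the margin is 2.567 × 2.1960 = 5.6371.
x̄₁ − x̄₂ = 38.2 − 39.5 = -1.3000; the interval is -1.3000 ± 5.6371 = (-6.9371, 4.3371).
The interval (-6.9371, 4.3371) contains 0, so the difference is not significant.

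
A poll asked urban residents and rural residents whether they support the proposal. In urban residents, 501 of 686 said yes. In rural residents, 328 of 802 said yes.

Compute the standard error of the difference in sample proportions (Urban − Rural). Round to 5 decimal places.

0.02426

p̂₁ = 501/686 = 0.7303 and p̂₂ = 328/802 = 0.4090.
SE₁ = √(p̂₁(1−p̂₁)/n₁) = √(0.7303·0.2697/686) = 0.01694; SE₂ = √(0.4090·0.5910/802) = 0.01736.
Independent samples: SE of the difference = √(SE₁² + SE₂²) = √(0.0002869636 + 0.0003013696) = 0.02426.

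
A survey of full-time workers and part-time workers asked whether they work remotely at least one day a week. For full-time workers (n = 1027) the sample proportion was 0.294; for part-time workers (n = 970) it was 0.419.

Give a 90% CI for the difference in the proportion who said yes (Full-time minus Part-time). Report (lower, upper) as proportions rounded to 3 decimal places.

The two standard errors are √(0.2940×0.7060/1027) = 0.01422 and √(0.4190×0.5810/970) = 0.01584.
Because the samples are independent, SE_diff = √(0.01422² + 0.01584²) = 0.02129.
Using z* = 1.645 for 90%, ME = 1.645 × 0.02129 = 0.03502.
p̂₁ − p̂₂ = -0.1250; interval -0.1250 ± 0.03502 gives (-0.160, -0.090).

(-0.160, -0.090)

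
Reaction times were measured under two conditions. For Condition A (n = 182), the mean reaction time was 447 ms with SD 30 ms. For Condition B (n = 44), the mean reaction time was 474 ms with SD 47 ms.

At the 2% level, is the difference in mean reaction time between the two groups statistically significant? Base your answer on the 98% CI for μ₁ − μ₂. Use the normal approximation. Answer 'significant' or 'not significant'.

Standard errors of each mean: 30/√182 = 2.2237 and 47/√44 = 7.0855.
SE(x̄₁ − x̄₂) = √(2.2237² + 7.0855²) = 7.4262 for independent samples with unequal variances.
With z* = 2.326, the margin is 2.326 × 7.4262 = 17.2733.
x̄₁ − x̄₂ = 447 − 474 = -27.0000; the interval is -27.0000 ± 17.2733 = (-44.2733, -9.7267).
The interval (-44.2733, -9.7267) does not contain 0, so the difference is significant.

significant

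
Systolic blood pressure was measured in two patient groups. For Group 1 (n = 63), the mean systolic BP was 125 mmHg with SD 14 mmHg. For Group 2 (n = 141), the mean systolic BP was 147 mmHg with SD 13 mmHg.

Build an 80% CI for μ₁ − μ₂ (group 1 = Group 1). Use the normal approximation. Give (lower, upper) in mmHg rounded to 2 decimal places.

Per-group SEs: s₁/√n₁ = 14/√63 = 1.7638, s₂/√n₂ = 13/√141 = 1.0948.
Unpooled SE of the difference: √(3.11099044 + 1.19858704) = 2.0760.
Margin of error = z* · SE = 1.282 × 2.0760 = 2.6614.
x̄₁ − x̄₂ = 125 − 147 = -22.0000.
CI: -22.0000 ± 2.6614 = (-24.66, -19.34).

(-24.66, -19.34)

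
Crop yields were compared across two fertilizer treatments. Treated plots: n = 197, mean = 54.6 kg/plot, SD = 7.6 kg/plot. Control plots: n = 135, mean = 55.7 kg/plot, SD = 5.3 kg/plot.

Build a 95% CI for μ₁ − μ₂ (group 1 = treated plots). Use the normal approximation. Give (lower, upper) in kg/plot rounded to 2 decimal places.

(-2.49, 0.29)

SE₁ = s₁/√n₁ = 7.6/√197 = 0.5415; SE₂ = 5.3/√135 = 0.4562.
Independent samples, unequal variances: SE_diff = √(SE₁² + SE₂²) = √(0.29322225 + 0.20811844) = 0.7081.
z* = 1.960, so margin of error = 1.960 × 0.7081 = 1.3879.
Difference in means = 54.6 − 55.7 = -1.1000.
-1.1000 ± 1.3879 → (-2.49, 0.29).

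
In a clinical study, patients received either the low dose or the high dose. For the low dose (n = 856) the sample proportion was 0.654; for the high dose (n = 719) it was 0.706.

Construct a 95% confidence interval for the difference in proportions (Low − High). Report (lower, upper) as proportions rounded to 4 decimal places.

Each SE is √(p̂(1−p̂)/n): √(0.6540·0.3460/856) = 0.01626 and √(0.7060·0.2940/719) = 0.01699.
SE(p̂₁ − p̂₂) = √(SE₁² + SE₂²) = √(0.0002643876 + 0.0002886601) = 0.02352, since the two samples are independent.
At 95% confidence z* = 1.960; margin = 1.960 × 0.02352 = 0.04610.
The difference is 0.6540 − 0.7060 = -0.0520, so the interval is -0.0520 ± 0.04610 = (-0.0981, -0.0059).

(-0.0981, -0.0059)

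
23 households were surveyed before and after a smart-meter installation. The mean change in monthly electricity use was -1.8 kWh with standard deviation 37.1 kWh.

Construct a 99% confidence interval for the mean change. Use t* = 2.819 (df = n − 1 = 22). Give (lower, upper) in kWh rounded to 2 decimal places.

This is a matched-pairs design, so SE = s_d/√n = 37.1/√23 = 7.7359.
Margin = 2.819 × 7.7359 = 21.8075; the interval is -1.8 ± 21.8075 = (-23.61, 20.01).

(-23.61, 20.01)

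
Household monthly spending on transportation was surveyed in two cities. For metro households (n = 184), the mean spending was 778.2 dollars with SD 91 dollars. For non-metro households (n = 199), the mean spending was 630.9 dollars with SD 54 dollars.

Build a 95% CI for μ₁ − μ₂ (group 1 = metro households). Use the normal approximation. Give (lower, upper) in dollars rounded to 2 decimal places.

(132.16, 162.44)

SE₁ = s₁/√n₁ = 91/√184 = 6.7086; SE₂ = 54/√199 = 3.8280.
Independent samples, unequal variances: SE_diff = √(SE₁² + SE₂²) = √(45.00531396 + 14.653584) = 7.7239.
z* = 1.960, so margin of error = 1.960 × 7.7239 = 15.1388.
Difference in means = 778.2 − 630.9 = 147.3000.
147.3000 ± 15.1388 → (132.16, 162.44).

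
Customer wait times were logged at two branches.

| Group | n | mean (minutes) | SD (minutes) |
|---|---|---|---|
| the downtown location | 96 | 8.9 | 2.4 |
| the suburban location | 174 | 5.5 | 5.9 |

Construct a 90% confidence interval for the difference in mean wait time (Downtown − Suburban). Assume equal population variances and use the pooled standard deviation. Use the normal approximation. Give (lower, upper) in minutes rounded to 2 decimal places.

s_p = √[((n₁−1)s₁² + (n₂−1)s₂²)/(n₁+n₂−2)] = √[(95·2.4² + 173·5.9²)/268] = 4.9510.
SE = 4.9510·√(1/96 + 1/174) = 0.6295.
With z* = 1.645, margin = 1.645 × 0.6295 = 1.0355.
x̄₁ − x̄₂ = 8.9 − 5.5 = 3.4000; interval 3.4000 ± 1.0355 = (2.36, 4.44).

(2.36, 4.44)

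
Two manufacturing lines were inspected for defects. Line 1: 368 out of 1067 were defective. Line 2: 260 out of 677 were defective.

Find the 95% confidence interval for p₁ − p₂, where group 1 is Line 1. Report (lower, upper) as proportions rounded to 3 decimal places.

First, p̂₁ = 368/1067 = 0.3449; p̂₂ = 260/677 = 0.3840.
The two standard errors are √(0.3449×0.6551/1067) = 0.01455 and √(0.3840×0.6160/677) = 0.01869.
Because the samples are independent, SE_diff = √(0.01455² + 0.01869²) = 0.02369.
Using z* = 1.960 for 95%, ME = 1.960 × 0.02369 = 0.04643.
p̂₁ − p̂₂ = -0.0391; interval -0.0391 ± 0.04643 gives (-0.086, 0.007).

(-0.086, 0.007)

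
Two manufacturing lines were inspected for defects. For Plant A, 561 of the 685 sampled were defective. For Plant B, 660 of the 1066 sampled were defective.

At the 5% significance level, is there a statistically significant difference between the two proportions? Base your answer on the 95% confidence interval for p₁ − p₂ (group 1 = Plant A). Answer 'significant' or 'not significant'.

p̂₁ = 561/685 = 0.8190 and p̂₂ = 660/1066 = 0.6191.
SE₁ = √(p̂₁(1−p̂₁)/n₁) = √(0.8190·0.1810/685) = 0.01471; SE₂ = √(0.6191·0.3809/1066) = 0.01487.
Independent samples: SE of the difference = √(SE₁² + SE₂²) = √(0.0002163841 + 0.0002211169) = 0.02092.
z* for 95% confidence is 1.960, so the margin of error is 1.960 × 0.02092 = 0.04100.
Point estimate p̂₁ − p̂₂ = 0.8190 − 0.6191 = 0.1999.
0.1999 ± 0.04100 → (0.15890, 0.24090).
The interval (0.15890, 0.24090) does not contain 0, so the difference is significant.

significant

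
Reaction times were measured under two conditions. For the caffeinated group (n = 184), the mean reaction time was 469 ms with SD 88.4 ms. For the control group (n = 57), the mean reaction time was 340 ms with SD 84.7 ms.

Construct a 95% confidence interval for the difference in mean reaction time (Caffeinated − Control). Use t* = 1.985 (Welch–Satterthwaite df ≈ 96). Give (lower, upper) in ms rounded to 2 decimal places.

(103.25, 154.75)

Standard errors of each mean: 88.4/√184 = 6.5169 and 84.7/√57 = 11.2188.
SE(x̄₁ − x̄₂) = √(6.5169² + 11.2188²) = 12.9743 for independent samples with unequal variances.
With t* = 1.985, the margin is 1.985 × 12.9743 = 25.7540.
x̄₁ − x̄₂ = 469 − 340 = 129.0000; the interval is 129.0000 ± 25.7540 = (103.25, 154.75).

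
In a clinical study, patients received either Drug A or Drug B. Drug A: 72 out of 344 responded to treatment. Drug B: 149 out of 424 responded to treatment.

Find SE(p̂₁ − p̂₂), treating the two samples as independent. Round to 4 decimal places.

First, p̂₁ = 72/344 = 0.2093; p̂₂ = 149/424 = 0.3514.
The two standard errors are √(0.2093×0.7907/344) = 0.02193 and √(0.3514×0.6486/424) = 0.02318.
Because the samples are independent, SE_diff = √(0.02193² + 0.02318²) = 0.03191.

0.0319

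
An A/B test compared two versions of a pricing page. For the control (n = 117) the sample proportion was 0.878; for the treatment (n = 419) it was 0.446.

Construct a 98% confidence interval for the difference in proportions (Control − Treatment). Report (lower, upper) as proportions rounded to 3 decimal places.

The two standard errors are √(0.8780×0.1220/117) = 0.03026 and √(0.4460×0.5540/419) = 0.02428.
Because the samples are independent, SE_diff = √(0.03026² + 0.02428²) = 0.03880.
Using z* = 2.326 for 98%, ME = 2.326 × 0.03880 = 0.09025.
p̂₁ − p̂₂ = 0.4320; interval 0.4320 ± 0.09025 gives (0.342, 0.522).

(0.342, 0.522)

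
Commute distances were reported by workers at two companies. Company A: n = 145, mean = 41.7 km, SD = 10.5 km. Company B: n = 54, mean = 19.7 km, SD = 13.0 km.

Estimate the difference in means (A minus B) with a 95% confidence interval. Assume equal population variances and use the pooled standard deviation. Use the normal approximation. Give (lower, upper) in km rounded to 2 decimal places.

(18.49, 25.51)

s_p = √[((n₁−1)s₁² + (n₂−1)s₂²)/(n₁+n₂−2)] = √[(144·10.5² + 53·13.0²)/197] = 11.2275.
SE = 11.2275·√(1/145 + 1/54) = 1.7899.
With z* = 1.960, margin = 1.960 × 1.7899 = 3.5082.
x̄₁ − x̄₂ = 41.7 − 19.7 = 22.0000; interval 22.0000 ± 3.5082 = (18.49, 25.51).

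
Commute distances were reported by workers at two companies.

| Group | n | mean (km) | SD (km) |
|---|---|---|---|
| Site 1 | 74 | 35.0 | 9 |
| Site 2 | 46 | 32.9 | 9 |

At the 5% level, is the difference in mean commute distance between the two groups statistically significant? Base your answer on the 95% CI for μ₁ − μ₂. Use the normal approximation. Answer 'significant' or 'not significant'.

SE₁ = s₁/√n₁ = 9/√74 = 1.0462; SE₂ = 9/√46 = 1.3270.
Independent samples, unequal variances: SE_diff = √(SE₁² + SE₂²) = √(1.09453444 + 1.760929) = 1.6898.
z* = 1.960, so margin of error = 1.960 × 1.6898 = 3.3120.
Difference in means = 35.0 − 32.9 = 2.1000.
2.1000 ± 3.3120 → (-1.2120, 5.4120).
The interval (-1.2120, 5.4120) contains 0, so the difference is not significant.

not significant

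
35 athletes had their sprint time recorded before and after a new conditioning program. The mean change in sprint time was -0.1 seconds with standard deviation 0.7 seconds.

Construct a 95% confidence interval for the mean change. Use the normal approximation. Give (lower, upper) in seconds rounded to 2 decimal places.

This is a matched-pairs design, so SE = s_d/√n = 0.7/√35 = 0.1183.
Margin = 1.960 × 0.1183 = 0.2319; the interval is -0.1 ± 0.2319 = (-0.33, 0.13).

(-0.33, 0.13)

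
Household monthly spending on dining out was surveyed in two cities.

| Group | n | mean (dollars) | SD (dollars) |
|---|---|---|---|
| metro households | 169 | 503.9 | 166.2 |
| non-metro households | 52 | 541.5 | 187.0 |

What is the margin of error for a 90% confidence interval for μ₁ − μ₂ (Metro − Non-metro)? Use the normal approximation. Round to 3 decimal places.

47.561

Per-group SEs: s₁/√n₁ = 166.2/√169 = 12.7846, s₂/√n₂ = 187.0/√52 = 25.9322.
Unpooled SE of the difference: √(163.44599716 + 672.47899684) = 28.9124.
Margin of error = z* · SE = 1.645 × 28.9124 = 47.5609.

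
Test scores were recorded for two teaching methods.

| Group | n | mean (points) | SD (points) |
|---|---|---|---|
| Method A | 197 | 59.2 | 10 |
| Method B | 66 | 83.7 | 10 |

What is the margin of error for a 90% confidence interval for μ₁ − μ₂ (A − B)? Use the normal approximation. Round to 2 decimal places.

2.34

Per-group SEs: s₁/√n₁ = 10/√197 = 0.7125, s₂/√n₂ = 10/√66 = 1.2309.
Unpooled SE of the difference: √(0.50765625 + 1.51511481) = 1.4222.
Margin of error = z* · SE = 1.645 × 1.4222 = 2.3395.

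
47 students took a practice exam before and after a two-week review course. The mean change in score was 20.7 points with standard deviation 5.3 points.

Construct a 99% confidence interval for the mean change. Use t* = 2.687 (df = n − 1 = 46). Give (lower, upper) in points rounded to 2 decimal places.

(18.62, 22.78)

This is a matched-pairs design, so SE = s_d/√n = 5.3/√47 = 0.7731.
Margin = 2.687 × 0.7731 = 2.0773; the interval is 20.7 ± 2.0773 = (18.62, 22.78).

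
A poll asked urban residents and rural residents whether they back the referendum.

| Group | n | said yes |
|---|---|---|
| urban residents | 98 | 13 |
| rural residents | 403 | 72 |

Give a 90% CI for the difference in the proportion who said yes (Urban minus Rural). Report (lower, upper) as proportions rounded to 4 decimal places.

(-0.1105, 0.0185)

First, p̂₁ = 13/98 = 0.1327; p̂₂ = 72/403 = 0.1787.
The two standard errors are √(0.1327×0.8673/98) = 0.03427 and √(0.1787×0.8213/403) = 0.01908.
Because the samples are independent, SE_diff = √(0.03427² + 0.01908²) = 0.03922.
Using z* = 1.645 for 90%, ME = 1.645 × 0.03922 = 0.06452.
p̂₁ − p̂₂ = -0.0460; interval -0.0460 ± 0.06452 gives (-0.1105, 0.0185).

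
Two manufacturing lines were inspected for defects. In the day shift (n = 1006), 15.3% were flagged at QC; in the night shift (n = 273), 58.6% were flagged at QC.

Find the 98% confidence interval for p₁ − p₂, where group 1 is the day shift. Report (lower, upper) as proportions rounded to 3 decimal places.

The two standard errors are √(0.1530×0.8470/1006) = 0.01135 and √(0.5860×0.4140/273) = 0.02981.
Because the samples are independent, SE_diff = √(0.01135² + 0.02981²) = 0.03190.
Using z* = 2.326 for 98%, ME = 2.326 × 0.03190 = 0.07420.
p̂₁ − p̂₂ = -0.4330; interval -0.4330 ± 0.07420 gives (-0.507, -0.359).

(-0.507, -0.359)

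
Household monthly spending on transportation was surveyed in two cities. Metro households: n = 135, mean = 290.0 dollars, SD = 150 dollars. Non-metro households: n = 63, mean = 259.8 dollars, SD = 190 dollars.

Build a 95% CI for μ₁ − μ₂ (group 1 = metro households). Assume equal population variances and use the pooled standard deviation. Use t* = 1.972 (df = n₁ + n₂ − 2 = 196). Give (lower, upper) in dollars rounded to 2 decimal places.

Pooled variance s_p² = [134·150² + 62·190²] / (135+63−2) = 26802.0408, so s_p = 163.7133.
SE_diff = s_p·√(1/n₁ + 1/n₂) = 163.7133·√(1/135 + 1/63) = 24.9793.
t* = 1.972; margin = 1.972 × 24.9793 = 49.2592.
Difference = 290.0 − 259.8 = 30.2000.
30.2000 ± 49.2592 → (-19.06, 79.46).

(-19.06, 79.46)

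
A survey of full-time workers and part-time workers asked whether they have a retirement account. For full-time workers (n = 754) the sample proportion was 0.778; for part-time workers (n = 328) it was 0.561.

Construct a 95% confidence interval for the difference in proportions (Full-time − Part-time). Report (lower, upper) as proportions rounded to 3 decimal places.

Each SE is √(p̂(1−p̂)/n): √(0.7780·0.2220/754) = 0.01513 and √(0.5610·0.4390/328) = 0.02740.
SE(p̂₁ − p̂₂) = √(SE₁² + SE₂²) = √(0.0002289169 + 0.00075076) = 0.03130, since the two samples are independent.
At 95% confidence z* = 1.960; margin = 1.960 × 0.03130 = 0.06135.
The difference is 0.7780 − 0.5610 = 0.2170, so the interval is 0.2170 ± 0.06135 = (0.156, 0.278).

(0.156, 0.278)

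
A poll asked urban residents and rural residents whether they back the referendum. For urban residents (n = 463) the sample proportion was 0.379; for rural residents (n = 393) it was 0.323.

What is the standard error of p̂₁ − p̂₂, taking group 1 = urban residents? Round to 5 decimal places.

Each SE is √(p̂(1−p̂)/n): √(0.3790·0.6210/463) = 0.02255 and √(0.3230·0.6770/393) = 0.02359.
SE(p̂₁ − p̂₂) = √(SE₁² + SE₂²) = √(0.0005085025 + 0.0005564881) = 0.03263, since the two samples are independent.

0.03263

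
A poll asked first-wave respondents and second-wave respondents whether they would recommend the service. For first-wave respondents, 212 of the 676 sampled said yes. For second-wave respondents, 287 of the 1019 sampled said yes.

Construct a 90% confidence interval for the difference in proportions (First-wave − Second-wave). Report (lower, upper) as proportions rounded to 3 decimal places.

First, p̂₁ = 212/676 = 0.3136; p̂₂ = 287/1019 = 0.2816.
The two standard errors are √(0.3136×0.6864/676) = 0.01784 and √(0.2816×0.7184/1019) = 0.01409.
Because the samples are independent, SE_diff = √(0.01784² + 0.01409²) = 0.02273.
Using z* = 1.645 for 90%, ME = 1.645 × 0.02273 = 0.03739.
p̂₁ − p̂₂ = 0.0320; interval 0.0320 ± 0.03739 gives (-0.005, 0.069).

(-0.005, 0.069)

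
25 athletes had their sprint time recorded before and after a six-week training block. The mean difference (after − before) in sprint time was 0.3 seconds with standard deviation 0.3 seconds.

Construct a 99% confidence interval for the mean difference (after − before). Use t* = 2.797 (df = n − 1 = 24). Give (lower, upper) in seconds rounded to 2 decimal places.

(0.13, 0.47)

Paired design: SE = s_d/√n = 0.3/√25 = 0.0600.
t* = 2.797; margin of error = 2.797 × 0.0600 = 0.1678.
0.3 ± 0.1678 → (0.13, 0.47).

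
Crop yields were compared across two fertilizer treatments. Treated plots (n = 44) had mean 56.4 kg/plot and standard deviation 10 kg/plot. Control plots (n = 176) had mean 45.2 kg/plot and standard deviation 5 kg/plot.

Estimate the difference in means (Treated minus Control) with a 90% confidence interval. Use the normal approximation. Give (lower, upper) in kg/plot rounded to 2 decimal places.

Per-group SEs: s₁/√n₁ = 10/√44 = 1.5076, s₂/√n₂ = 5/√176 = 0.3769.
Unpooled SE of the difference: √(2.27285776 + 0.14205361) = 1.5540.
Margin of error = z* · SE = 1.645 × 1.5540 = 2.5563.
x̄₁ − x̄₂ = 56.4 − 45.2 = 11.2000.
CI: 11.2000 ± 2.5563 = (8.64, 13.76).

(8.64, 13.76)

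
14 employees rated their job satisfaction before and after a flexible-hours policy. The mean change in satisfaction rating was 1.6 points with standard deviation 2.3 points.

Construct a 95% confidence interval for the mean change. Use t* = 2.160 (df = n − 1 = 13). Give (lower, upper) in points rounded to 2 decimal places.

(0.27, 2.93)

This is a matched-pairs design, so SE = s_d/√n = 2.3/√14 = 0.6147.
Margin = 2.160 × 0.6147 = 1.3278; the interval is 1.6 ± 1.3278 = (0.27, 2.93).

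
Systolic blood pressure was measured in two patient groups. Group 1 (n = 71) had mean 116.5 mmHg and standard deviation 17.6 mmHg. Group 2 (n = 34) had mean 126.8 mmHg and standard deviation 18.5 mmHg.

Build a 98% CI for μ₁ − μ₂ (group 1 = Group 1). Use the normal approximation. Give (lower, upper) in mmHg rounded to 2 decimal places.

SE₁ = s₁/√n₁ = 17.6/√71 = 2.0887; SE₂ = 18.5/√34 = 3.1727.
Independent samples, unequal variances: SE_diff = √(SE₁² + SE₂²) = √(4.36266769 + 10.06602529) = 3.7985.
z* = 2.326, so margin of error = 2.326 × 3.7985 = 8.8353.
Difference in means = 116.5 − 126.8 = -10.3000.
-10.3000 ± 8.8353 → (-19.14, -1.46).

(-19.14, -1.46)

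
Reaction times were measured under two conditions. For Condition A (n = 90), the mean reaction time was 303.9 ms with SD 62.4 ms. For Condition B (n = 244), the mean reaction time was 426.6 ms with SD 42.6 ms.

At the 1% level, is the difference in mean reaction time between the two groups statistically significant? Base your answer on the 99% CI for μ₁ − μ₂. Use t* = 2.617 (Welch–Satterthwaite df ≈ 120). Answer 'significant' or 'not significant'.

significant

Per-group SEs: s₁/√n₁ = 62.4/√90 = 6.5775, s₂/√n₂ = 42.6/√244 = 2.7272.
Unpooled SE of the difference: √(43.26350625 + 7.43761984) = 7.1205.
Margin of error = t* · SE = 2.617 × 7.1205 = 18.6343.
x̄₁ − x̄₂ = 303.9 − 426.6 = -122.7000.
CI: -122.7000 ± 18.6343 = (-141.3343, -104.0657).
The interval (-141.3343, -104.0657) does not contain 0, so the difference is significant.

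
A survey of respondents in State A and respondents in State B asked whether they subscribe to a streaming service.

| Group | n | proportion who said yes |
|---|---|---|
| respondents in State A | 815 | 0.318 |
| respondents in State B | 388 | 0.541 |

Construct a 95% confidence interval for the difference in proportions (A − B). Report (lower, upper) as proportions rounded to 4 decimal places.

SE₁ = √(p̂₁(1−p̂₁)/n₁) = √(0.3180·0.6820/815) = 0.01631; SE₂ = √(0.5410·0.4590/388) = 0.02530.
Independent samples: SE of the difference = √(SE₁² + SE₂²) = √(0.0002660161 + 0.00064009) = 0.03010.
z* for 95% confidence is 1.960, so the margin of error is 1.960 × 0.03010 = 0.05900.
Point estimate p̂₁ − p̂₂ = 0.3180 − 0.5410 = -0.2230.
-0.2230 ± 0.05900 → (-0.2820, -0.1640).

(-0.2820, -0.1640)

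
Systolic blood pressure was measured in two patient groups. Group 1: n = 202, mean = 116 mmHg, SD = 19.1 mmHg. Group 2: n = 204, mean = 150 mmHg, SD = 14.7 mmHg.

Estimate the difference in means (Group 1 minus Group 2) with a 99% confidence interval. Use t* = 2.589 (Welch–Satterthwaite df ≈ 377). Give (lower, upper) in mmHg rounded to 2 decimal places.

(-38.38, -29.62)

Standard errors of each mean: 19.1/√202 = 1.3439 and 14.7/√204 = 1.0292.
SE(x̄₁ − x̄₂) = √(1.3439² + 1.0292²) = 1.6927 for independent samples with unequal variances.
With t* = 2.589, the margin is 2.589 × 1.6927 = 4.3824.
x̄₁ − x̄₂ = 116 − 150 = -34.0000; the interval is -34.0000 ± 4.3824 = (-38.38, -29.62).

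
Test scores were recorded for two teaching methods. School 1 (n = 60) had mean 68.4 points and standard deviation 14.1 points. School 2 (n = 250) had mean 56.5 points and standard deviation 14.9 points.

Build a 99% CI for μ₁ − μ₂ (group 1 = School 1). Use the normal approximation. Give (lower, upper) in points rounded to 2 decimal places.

(6.62, 17.18)

Standard errors of each mean: 14.1/√60 = 1.8203 and 14.9/√250 = 0.9424.
SE(x̄₁ − x̄₂) = √(1.8203² + 0.9424²) = 2.0498 for independent samples with unequal variances.
With z* = 2.576, the margin is 2.576 × 2.0498 = 5.2803.
x̄₁ − x̄₂ = 68.4 − 56.5 = 11.9000; the interval is 11.9000 ± 5.2803 = (6.62, 17.18).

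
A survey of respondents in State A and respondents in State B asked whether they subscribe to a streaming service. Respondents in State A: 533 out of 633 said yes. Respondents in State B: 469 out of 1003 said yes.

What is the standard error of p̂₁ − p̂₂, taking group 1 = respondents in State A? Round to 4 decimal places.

p̂₁ = 533/633 = 0.8420 and p̂₂ = 469/1003 = 0.4676.
SE₁ = √(p̂₁(1−p̂₁)/n₁) = √(0.8420·0.1580/633) = 0.01450; SE₂ = √(0.4676·0.5324/1003) = 0.01575.
Independent samples: SE of the difference = √(SE₁² + SE₂²) = √(0.00021025 + 0.0002480625) = 0.02141.

0.0214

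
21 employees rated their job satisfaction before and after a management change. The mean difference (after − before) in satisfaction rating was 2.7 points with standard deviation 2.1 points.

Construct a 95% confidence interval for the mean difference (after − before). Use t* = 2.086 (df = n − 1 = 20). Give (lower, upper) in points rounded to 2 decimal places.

(1.74, 3.66)

This is a matched-pairs design, so SE = s_d/√n = 2.1/√21 = 0.4583.
Margin = 2.086 × 0.4583 = 0.9560; the interval is 2.7 ± 0.9560 = (1.74, 3.66).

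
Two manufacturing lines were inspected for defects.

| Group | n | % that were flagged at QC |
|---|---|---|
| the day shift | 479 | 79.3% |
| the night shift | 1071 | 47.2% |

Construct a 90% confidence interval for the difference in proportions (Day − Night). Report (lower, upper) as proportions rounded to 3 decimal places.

(0.282, 0.360)

The two standard errors are √(0.7930×0.2070/479) = 0.01851 and √(0.4720×0.5280/1071) = 0.01525.
Because the samples are independent, SE_diff = √(0.01851² + 0.01525²) = 0.02398.
Using z* = 1.645 for 90%, ME = 1.645 × 0.02398 = 0.03945.
p̂₁ − p̂₂ = 0.3210; interval 0.3210 ± 0.03945 gives (0.282, 0.360).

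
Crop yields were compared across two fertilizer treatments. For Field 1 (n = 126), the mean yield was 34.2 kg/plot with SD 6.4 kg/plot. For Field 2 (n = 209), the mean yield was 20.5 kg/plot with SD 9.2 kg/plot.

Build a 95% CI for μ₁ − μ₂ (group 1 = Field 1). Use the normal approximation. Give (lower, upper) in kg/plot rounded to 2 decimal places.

(12.03, 15.37)

Per-group SEs: s₁/√n₁ = 6.4/√126 = 0.5702, s₂/√n₂ = 9.2/√209 = 0.6364.
Unpooled SE of the difference: √(0.32512804 + 0.40500496) = 0.8545.
Margin of error = z* · SE = 1.960 × 0.8545 = 1.6748.
x̄₁ − x̄₂ = 34.2 − 20.5 = 13.7000.
CI: 13.7000 ± 1.6748 = (12.03, 15.37).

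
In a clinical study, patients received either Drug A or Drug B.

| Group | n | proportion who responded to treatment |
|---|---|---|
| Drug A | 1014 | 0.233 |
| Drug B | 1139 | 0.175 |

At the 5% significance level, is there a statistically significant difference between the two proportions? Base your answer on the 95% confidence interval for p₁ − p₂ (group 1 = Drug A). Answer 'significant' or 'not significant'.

The two standard errors are √(0.2330×0.7670/1014) = 0.01328 and √(0.1750×0.8250/1139) = 0.01126.
Because the samples are independent, SE_diff = √(0.01328² + 0.01126²) = 0.01741.
Using z* = 1.960 for 95%, ME = 1.960 × 0.01741 = 0.03412.
p̂₁ − p̂₂ = 0.0580; interval 0.0580 ± 0.03412 gives (0.02388, 0.09212).
The interval (0.02388, 0.09212) does not contain 0, so the difference is significant.

significant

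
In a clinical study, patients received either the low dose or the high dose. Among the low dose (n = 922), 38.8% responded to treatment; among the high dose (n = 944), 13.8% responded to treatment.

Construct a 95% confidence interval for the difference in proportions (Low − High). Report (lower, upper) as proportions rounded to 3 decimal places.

The two standard errors are √(0.3880×0.6120/922) = 0.01605 and √(0.1380×0.8620/944) = 0.01123.
Because the samples are independent, SE_diff = √(0.01605² + 0.01123²) = 0.01959.
Using z* = 1.960 for 95%, ME = 1.960 × 0.01959 = 0.03840.
p̂₁ − p̂₂ = 0.2500; interval 0.2500 ± 0.03840 gives (0.212, 0.288).

(0.212, 0.288)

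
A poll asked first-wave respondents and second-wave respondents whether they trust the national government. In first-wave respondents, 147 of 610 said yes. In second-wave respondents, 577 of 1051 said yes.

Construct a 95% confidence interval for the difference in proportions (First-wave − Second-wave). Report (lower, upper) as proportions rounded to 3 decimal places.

(-0.353, -0.263)

First, p̂₁ = 147/610 = 0.2410; p̂₂ = 577/1051 = 0.5490.
The two standard errors are √(0.2410×0.7590/610) = 0.01732 and √(0.5490×0.4510/1051) = 0.01535.
Because the samples are independent, SE_diff = √(0.01732² + 0.01535²) = 0.02314.
Using z* = 1.960 for 95%, ME = 1.960 × 0.02314 = 0.04535.
p̂₁ − p̂₂ = -0.3080; interval -0.3080 ± 0.04535 gives (-0.353, -0.263).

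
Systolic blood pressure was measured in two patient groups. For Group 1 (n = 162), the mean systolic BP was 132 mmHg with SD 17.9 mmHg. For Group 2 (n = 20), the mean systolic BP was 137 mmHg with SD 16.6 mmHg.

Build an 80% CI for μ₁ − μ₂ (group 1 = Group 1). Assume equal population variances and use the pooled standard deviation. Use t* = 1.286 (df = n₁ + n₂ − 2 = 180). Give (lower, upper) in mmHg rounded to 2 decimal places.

Pooled variance s_p² = [161·17.9² + 19·16.6²] / (162+20−2) = 315.6758, so s_p = 17.7673.
SE_diff = s_p·√(1/n₁ + 1/n₂) = 17.7673·√(1/162 + 1/20) = 4.2110.
t* = 1.286; margin = 1.286 × 4.2110 = 5.4153.
Difference = 132 − 137 = -5.0000.
-5.0000 ± 5.4153 → (-10.42, 0.42).

(-10.42, 0.42)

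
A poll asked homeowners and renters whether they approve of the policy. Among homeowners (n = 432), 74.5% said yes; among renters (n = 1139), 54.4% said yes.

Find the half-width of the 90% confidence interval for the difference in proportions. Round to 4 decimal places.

0.0422

SE₁ = √(p̂₁(1−p̂₁)/n₁) = √(0.7450·0.2550/432) = 0.02097; SE₂ = √(0.5440·0.4560/1139) = 0.01476.
Independent samples: SE of the difference = √(SE₁² + SE₂²) = √(0.0004397409 + 0.0002178576) = 0.02564.
z* for 90% confidence is 1.645, so the margin of error is 1.645 × 0.02564 = 0.04218.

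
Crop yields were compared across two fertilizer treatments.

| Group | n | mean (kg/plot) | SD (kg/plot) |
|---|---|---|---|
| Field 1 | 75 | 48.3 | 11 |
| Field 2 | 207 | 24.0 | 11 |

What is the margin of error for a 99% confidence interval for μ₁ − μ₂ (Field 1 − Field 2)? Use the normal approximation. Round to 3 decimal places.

3.819

SE₁ = s₁/√n₁ = 11/√75 = 1.2702; SE₂ = 11/√207 = 0.7646.
Independent samples, unequal variances: SE_diff = √(SE₁² + SE₂²) = √(1.61340804 + 0.58461316) = 1.4826.
z* = 2.576, so margin of error = 2.576 × 1.4826 = 3.8192.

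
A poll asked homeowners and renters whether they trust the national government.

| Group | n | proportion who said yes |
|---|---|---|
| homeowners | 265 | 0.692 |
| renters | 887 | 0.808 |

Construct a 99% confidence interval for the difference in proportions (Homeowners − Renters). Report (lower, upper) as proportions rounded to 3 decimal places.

Each SE is √(p̂(1−p̂)/n): √(0.6920·0.3080/265) = 0.02836 and √(0.8080·0.1920/887) = 0.01322.
SE(p̂₁ − p̂₂) = √(SE₁² + SE₂²) = √(0.0008042896 + 0.0001747684) = 0.03129, since the two samples are independent.
At 99% confidence z* = 2.576; margin = 2.576 × 0.03129 = 0.08060.
The difference is 0.6920 − 0.8080 = -0.1160, so the interval is -0.1160 ± 0.08060 = (-0.197, -0.035).

(-0.197, -0.035)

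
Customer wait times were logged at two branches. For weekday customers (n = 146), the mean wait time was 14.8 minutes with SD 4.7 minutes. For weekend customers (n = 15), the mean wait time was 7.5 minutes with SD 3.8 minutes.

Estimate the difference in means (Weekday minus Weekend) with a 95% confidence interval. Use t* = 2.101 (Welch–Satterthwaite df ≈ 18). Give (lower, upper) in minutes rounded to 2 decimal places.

(5.08, 9.52)

SE₁ = s₁/√n₁ = 4.7/√146 = 0.3890; SE₂ = 3.8/√15 = 0.9812.
Independent samples, unequal variances: SE_diff = √(SE₁² + SE₂²) = √(0.151321 + 0.96275344) = 1.0555.
t* = 2.101, so margin of error = 2.101 × 1.0555 = 2.2176.
Difference in means = 14.8 − 7.5 = 7.3000.
7.3000 ± 2.2176 → (5.08, 9.52).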